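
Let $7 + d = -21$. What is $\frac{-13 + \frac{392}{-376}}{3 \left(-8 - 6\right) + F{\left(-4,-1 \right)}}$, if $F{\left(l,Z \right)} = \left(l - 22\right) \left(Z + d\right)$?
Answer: $- \frac{165}{8366} \approx -0.019723$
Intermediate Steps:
$d = -28$ ($d = -7 - 21 = -28$)
$F{\left(l,Z \right)} = \left(-28 + Z\right) \left(-22 + l\right)$ ($F{\left(l,Z \right)} = \left(l - 22\right) \left(Z - 28\right) = \left(-22 + l\right) \left(-28 + Z\right) = \left(-28 + Z\right) \left(-22 + l\right)$)
$\frac{-13 + \frac{392}{-376}}{3 \left(-8 - 6\right) + F{\left(-4,-1 \right)}} = \frac{-13 + \frac{392}{-376}}{3 \left(-8 - 6\right) - -754} = \frac{-13 + 392 \left(- \frac{1}{376}\right)}{3 \left(-14\right) + \left(616 + 112 + 22 + 4\right)} = \frac{-13 - \frac{49}{47}}{-42 + 754} = - \frac{660}{47 \cdot 712} = \left(- \frac{660}{47}\right) \frac{1}{712} = - \frac{165}{8366}$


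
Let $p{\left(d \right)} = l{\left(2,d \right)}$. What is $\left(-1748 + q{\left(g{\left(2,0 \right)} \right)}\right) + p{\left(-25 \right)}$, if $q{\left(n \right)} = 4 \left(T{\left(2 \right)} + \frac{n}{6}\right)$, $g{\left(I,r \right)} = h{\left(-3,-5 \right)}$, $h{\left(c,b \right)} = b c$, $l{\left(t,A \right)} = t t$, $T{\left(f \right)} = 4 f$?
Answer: $-1702$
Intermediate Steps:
$l{\left(t,A \right)} = t^{2}$
$g{\left(I,r \right)} = 15$ ($g{\left(I,r \right)} = \left(-5\right) \left(-3\right) = 15$)
$p{\left(d \right)} = 4$ ($p{\left(d \right)} = 2^{2} = 4$)
$q{\left(n \right)} = 32 + \frac{2 n}{3}$ ($q{\left(n \right)} = 4 \left(4 \cdot 2 + \frac{n}{6}\right) = 4 \left(8 + n \frac{1}{6}\right) = 4 \left(8 + \frac{n}{6}\right) = 32 + \frac{2 n}{3}$)
$\left(-1748 + q{\left(g{\left(2,0 \right)} \right)}\right) + p{\left(-25 \right)} = \left(-1748 + \left(32 + \frac{2}{3} \cdot 15\right)\right) + 4 = \left(-1748 + \left(32 + 10\right)\right) + 4 = \left(-1748 + 42\right) + 4 = -1706 + 4 = -1702$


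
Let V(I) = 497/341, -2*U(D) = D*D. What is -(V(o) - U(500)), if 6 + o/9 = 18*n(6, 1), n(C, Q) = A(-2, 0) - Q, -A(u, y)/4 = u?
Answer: -42625497/341 ≈ -1.2500e+5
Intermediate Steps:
U(D) = -D**2/2 (U(D) = -D*D/2 = -D**2/2)
A(u, y) = -4*u
n(C, Q) = 8 - Q (n(C, Q) = -4*(-2) - Q = 8 - Q)
o = 1080 (o = -54 + 9*(18*(8 - 1*1)) = -54 + 9*(18*(8 - 1)) = -54 + 9*(18*7) = -54 + 9*126 = -54 + 1134 = 1080)
V(I) = 497/341 (V(I) = 497*(1/341) = 497/341)
-(V(o) - U(500)) = -(497/341 - (-1)*500**2/2) = -(497/341 - (-1)*250000/2) = -(497/341 - 1*(-125000)) = -(497/341 + 125000) = -1*42625497/341 = -42625497/341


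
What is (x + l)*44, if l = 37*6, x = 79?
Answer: 13244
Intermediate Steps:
l = 222
(x + l)*44 = (79 + 222)*44 = 301*44 = 13244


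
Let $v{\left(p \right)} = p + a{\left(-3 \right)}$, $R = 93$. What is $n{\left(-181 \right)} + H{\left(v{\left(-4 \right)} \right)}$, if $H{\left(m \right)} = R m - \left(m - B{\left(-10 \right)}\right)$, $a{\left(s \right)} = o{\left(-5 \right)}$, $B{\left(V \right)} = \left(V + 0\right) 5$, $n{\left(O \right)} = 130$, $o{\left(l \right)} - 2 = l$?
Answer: $-564$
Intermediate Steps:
$o{\left(l \right)} = 2 + l$
$B{\left(V \right)} = 5 V$ ($B{\left(V \right)} = V 5 = 5 V$)
$a{\left(s \right)} = -3$ ($a{\left(s \right)} = 2 - 5 = -3$)
$v{\left(p \right)} = -3 + p$ ($v{\left(p \right)} = p - 3 = -3 + p$)
$H{\left(m \right)} = -50 + 92 m$ ($H{\left(m \right)} = 93 m - \left(50 + m\right) = -50 + 92 m$)
$n{\left(-181 \right)} + H{\left(v{\left(-4 \right)} \right)} = 130 + \left(-50 + 92 \left(-3 - 4\right)\right) = 130 + \left(-50 + 92 \left(-7\right)\right) = 130 - 694 = -564$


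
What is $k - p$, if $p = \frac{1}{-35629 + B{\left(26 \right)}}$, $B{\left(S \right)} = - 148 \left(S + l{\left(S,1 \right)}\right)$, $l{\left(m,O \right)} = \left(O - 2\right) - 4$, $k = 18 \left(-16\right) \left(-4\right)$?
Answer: $\frac{44625025}{38737} \approx 1152.0$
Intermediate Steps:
$k = 1152$ ($k = \left(-288\right) \left(-4\right) = 1152$)
$l{\left(m,O \right)} = -6 + O$ ($l{\left(m,O \right)} = \left(-2 + O\right) - 4 = -6 + O$)
$B{\left(S \right)} = 740 - 148 S$ ($B{\left(S \right)} = - 148 \left(S + \left(-6 + 1\right)\right) = - 148 \left(S - 5\right) = - 148 \left(-5 + S\right) = 740 - 148 S$)
$p = - \frac{1}{38737}$ ($p = \frac{1}{-35629 + \left(740 - 3848\right)} = \frac{1}{-35629 - 3108} = \frac{1}{-38737} = - \frac{1}{38737} \approx -2.5815 \cdot 10^{-5}$)
$k - p = 1152 - - \frac{1}{38737} = 1152 + \frac{1}{38737} = \frac{44625025}{38737}$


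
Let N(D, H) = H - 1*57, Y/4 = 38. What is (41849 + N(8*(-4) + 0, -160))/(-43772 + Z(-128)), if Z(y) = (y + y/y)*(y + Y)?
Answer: -10408/11705 ≈ -0.88919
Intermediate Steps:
Y = 152 (Y = 4*38 = 152)
N(D, H) = -57 + H (N(D, H) = H - 57 = -57 + H)
Z(y) = (1 + y)*(152 + y) (Z(y) = (y + y/y)*(y + 152) = (y + 1)*(152 + y) = (1 + y)*(152 + y))
(41849 + N(8*(-4) + 0, -160))/(-43772 + Z(-128)) = (41849 + (-57 - 160))/(-43772 + (152 + (-128)² + 153*(-128))) = (41849 - 217)/(-43772 + (152 + 16384 - 19584)) = 41632/(-43772 - 3048) = 41632/(-46820) = 41632*(-1/46820) = -10408/11705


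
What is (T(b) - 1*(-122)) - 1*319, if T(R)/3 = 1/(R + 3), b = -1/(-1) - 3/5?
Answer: -3334/17 ≈ -196.12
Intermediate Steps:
b = ⅖ (b = -1*(-1) - 3*⅕ = 1 - ⅗ = ⅖ ≈ 0.40000)
T(R) = 3/(3 + R) (T(R) = 3/(R + 3) = 3/(3 + R))
(T(b) - 1*(-122)) - 1*319 = (3/(3 + ⅖) - 1*(-122)) - 1*319 = (3/(17/5) + 122) - 319 = (3*(5/17) + 122) - 319 = (15/17 + 122) - 319 = 2089/17 - 319 = -3334/17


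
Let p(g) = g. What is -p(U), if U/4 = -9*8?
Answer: 288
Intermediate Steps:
U = -288 (U = 4*(-9*8) = 4*(-72) = -288)
-p(U) = -1*(-288) = 288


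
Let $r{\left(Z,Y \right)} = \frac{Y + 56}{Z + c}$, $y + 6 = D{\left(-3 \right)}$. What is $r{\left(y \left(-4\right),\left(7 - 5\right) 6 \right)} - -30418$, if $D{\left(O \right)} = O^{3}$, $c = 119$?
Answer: $\frac{7634986}{251} \approx 30418.0$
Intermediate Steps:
$y = -33$ ($y = -6 + \left(-3\right)^{3} = -6 - 27 = -33$)
$r{\left(Z,Y \right)} = \frac{56 + Y}{119 + Z}$ ($r{\left(Z,Y \right)} = \frac{Y + 56}{Z + 119} = \frac{56 + Y}{119 + Z}$)
$r{\left(y \left(-4\right),\left(7 - 5\right) 6 \right)} - -30418 = \frac{56 + \left(7 - 5\right) 6}{119 - -132} - -30418 = \frac{56 + 2 \cdot 6}{119 + 132} + 30418 = \frac{56 + 12}{251} + 30418 = \frac{1}{251} \cdot 68 + 30418 = \frac{68}{251} + 30418 = \frac{7634986}{251}$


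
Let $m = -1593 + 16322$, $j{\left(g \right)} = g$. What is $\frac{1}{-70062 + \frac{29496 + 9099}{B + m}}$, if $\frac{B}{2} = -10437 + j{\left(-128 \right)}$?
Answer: $- \frac{6401}{448505457} \approx -1.4272 \cdot 10^{-5}$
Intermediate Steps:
$m = 14729$
$B = -21130$ ($B = 2 \left(-10437 - 128\right) = 2 \left(-10565\right) = -21130$)
$\frac{1}{-70062 + \frac{29496 + 9099}{B + m}} = \frac{1}{-70062 + \frac{29496 + 9099}{-21130 + 14729}} = \frac{1}{-70062 + \frac{38595}{-6401}} = \frac{1}{-70062 + 38595 \left(- \frac{1}{6401}\right)} = \frac{1}{-70062 - \frac{38595}{6401}} = \frac{1}{- \frac{448505457}{6401}} = - \frac{6401}{448505457}$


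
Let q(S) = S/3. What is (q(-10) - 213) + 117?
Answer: -298/3 ≈ -99.333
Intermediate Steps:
q(S) = S/3 (q(S) = S*(⅓) = S/3)
(q(-10) - 213) + 117 = ((⅓)*(-10) - 213) + 117 = (-10/3 - 213) + 117 = -649/3 + 117 = -298/3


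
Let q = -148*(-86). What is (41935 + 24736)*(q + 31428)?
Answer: 2943924676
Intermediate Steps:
q = 12728
(41935 + 24736)*(q + 31428) = (41935 + 24736)*(12728 + 31428) = 66671*44156 = 2943924676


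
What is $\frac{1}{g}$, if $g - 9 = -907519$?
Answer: $- \frac{1}{907510} \approx -1.1019 \cdot 10^{-6}$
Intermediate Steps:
$g = -907510$ ($g = 9 - 907519 = -907510$)
$\frac{1}{g} = \frac{1}{-907510} = - \frac{1}{907510}$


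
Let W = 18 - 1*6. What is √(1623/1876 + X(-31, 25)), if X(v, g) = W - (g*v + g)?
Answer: 3*√74578035/938 ≈ 27.620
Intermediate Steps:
W = 12 (W = 18 - 6 = 12)
X(v, g) = 12 - g - g*v (X(v, g) = 12 - (g*v + g) = 12 - (g + g*v) = 12 + (-g - g*v) = 12 - g - g*v)
√(1623/1876 + X(-31, 25)) = √(1623/1876 + (12 - 1*25 - 1*25*(-31))) = √(1623*(1/1876) + (12 - 25 + 775)) = √(1623/1876 + 762) = √(1431135/1876) = 3*√74578035/938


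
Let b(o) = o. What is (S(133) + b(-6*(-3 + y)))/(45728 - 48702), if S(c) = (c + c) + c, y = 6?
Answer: -381/2974 ≈ -0.12811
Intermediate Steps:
S(c) = 3*c (S(c) = 2*c + c = 3*c)
(S(133) + b(-6*(-3 + y)))/(45728 - 48702) = (3*133 - 6*(-3 + 6))/(45728 - 48702) = (399 - 6*3)/(-2974) = (399 - 18)*(-1/2974) = 381*(-1/2974) = -381/2974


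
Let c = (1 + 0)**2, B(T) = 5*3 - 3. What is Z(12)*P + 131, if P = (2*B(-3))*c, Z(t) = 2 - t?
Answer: -109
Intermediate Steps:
B(T) = 12 (B(T) = 15 - 3 = 12)
c = 1 (c = 1**2 = 1)
P = 24 (P = (2*12)*1 = 24*1 = 24)
Z(12)*P + 131 = (2 - 1*12)*24 + 131 = (2 - 12)*24 + 131 = -10*24 + 131 = -240 + 131 = -109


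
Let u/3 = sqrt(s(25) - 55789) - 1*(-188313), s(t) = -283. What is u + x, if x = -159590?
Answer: 405349 + 6*I*sqrt(14018) ≈ 4.0535e+5 + 710.39*I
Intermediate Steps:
u = 564939 + 6*I*sqrt(14018) (u = 3*(sqrt(-283 - 55789) - 1*(-188313)) = 3*(sqrt(-56072) + 188313) = 3*(2*I*sqrt(14018) + 188313) = 3*(188313 + 2*I*sqrt(14018)) = 564939 + 6*I*sqrt(14018) ≈ 5.6494e+5 + 710.39*I)
u + x = (564939 + 6*I*sqrt(14018)) - 159590 = 405349 + 6*I*sqrt(14018)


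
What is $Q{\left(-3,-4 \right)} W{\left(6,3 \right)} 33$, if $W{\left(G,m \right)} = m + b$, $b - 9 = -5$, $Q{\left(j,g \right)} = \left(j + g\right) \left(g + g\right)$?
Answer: $12936$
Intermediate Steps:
$Q{\left(j,g \right)} = 2 g \left(g + j\right)$ ($Q{\left(j,g \right)} = \left(g + j\right) 2 g = 2 g \left(g + j\right)$)
$b = 4$ ($b = 9 - 5 = 4$)
$W{\left(G,m \right)} = 4 + m$ ($W{\left(G,m \right)} = m + 4 = 4 + m$)
$Q{\left(-3,-4 \right)} W{\left(6,3 \right)} 33 = 2 \left(-4\right) \left(-4 - 3\right) \left(4 + 3\right) 33 = 2 \left(-4\right) \left(-7\right) 7 \cdot 33 = 56 \cdot 7 \cdot 33 = 392 \cdot 33 = 12936$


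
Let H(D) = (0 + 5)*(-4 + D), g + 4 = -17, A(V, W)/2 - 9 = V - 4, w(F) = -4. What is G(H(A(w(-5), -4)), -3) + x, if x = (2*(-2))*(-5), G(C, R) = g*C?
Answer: 230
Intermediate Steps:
A(V, W) = 10 + 2*V (A(V, W) = 18 + 2*(V - 4) = 18 + 2*(-4 + V) = 18 + (-8 + 2*V) = 10 + 2*V)
g = -21 (g = -4 - 17 = -21)
H(D) = -20 + 5*D (H(D) = 5*(-4 + D) = -20 + 5*D)
G(C, R) = -21*C
x = 20 (x = -4*(-5) = 20)
G(H(A(w(-5), -4)), -3) + x = -21*(-20 + 5*(10 + 2*(-4))) + 20 = -21*(-20 + 5*(10 - 8)) + 20 = -21*(-20 + 5*2) + 20 = -21*(-20 + 10) + 20 = -21*(-10) + 20 = 210 + 20 = 230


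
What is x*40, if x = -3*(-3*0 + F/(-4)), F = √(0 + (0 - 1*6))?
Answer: 30*I*√6 ≈ 73.485*I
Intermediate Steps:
F = I*√6 (F = √(0 + (0 - 6)) = √(0 - 6) = √(-6) = I*√6 ≈ 2.4495*I)
x = 3*I*√6/4 (x = -3*(-3*0 + (I*√6)/(-4)) = -3*(0 + (I*√6)*(-¼)) = -3*(0 - I*√6/4) = -(-3)*I*√6/4 = 3*I*√6/4 ≈ 1.8371*I)
x*40 = (3*I*√6/4)*40 = 30*I*√6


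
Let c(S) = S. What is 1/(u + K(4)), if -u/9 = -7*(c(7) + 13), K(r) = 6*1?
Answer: 1/1266 ≈ 0.00078989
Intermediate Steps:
K(r) = 6
u = 1260 (u = -(-63)*(7 + 13) = -(-63)*20 = -9*(-140) = 1260)
1/(u + K(4)) = 1/(1260 + 6) = 1/1266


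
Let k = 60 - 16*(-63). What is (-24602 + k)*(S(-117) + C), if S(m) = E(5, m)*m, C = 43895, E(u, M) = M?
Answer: -1355181856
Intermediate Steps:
k = 1068 (k = 60 + 1008 = 1068)
S(m) = m² (S(m) = m*m = m²)
(-24602 + k)*(S(-117) + C) = (-24602 + 1068)*((-117)² + 43895) = -23534*(13689 + 43895) = -23534*57584 = -1355181856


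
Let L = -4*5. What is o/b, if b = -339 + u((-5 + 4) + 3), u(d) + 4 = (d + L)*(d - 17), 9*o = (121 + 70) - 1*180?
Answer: -11/657 ≈ -0.016743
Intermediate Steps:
L = -20
o = 11/9 (o = ((121 + 70) - 1*180)/9 = (191 - 180)/9 = (⅑)*11 = 11/9 ≈ 1.2222)
u(d) = -4 + (-20 + d)*(-17 + d) (u(d) = -4 + (d - 20)*(d - 17) = -4 + (-20 + d)*(-17 + d))
b = -73 (b = -339 + (336 + ((-5 + 4) + 3)² - 37*((-5 + 4) + 3)) = -339 + (336 + (-1 + 3)² - 37*(-1 + 3)) = -339 + (336 + 2² - 37*2) = -339 + (336 + 4 - 74) = -339 + 266 = -73)
o/b = (11/9)/(-73) = (11/9)*(-1/73) = -11/657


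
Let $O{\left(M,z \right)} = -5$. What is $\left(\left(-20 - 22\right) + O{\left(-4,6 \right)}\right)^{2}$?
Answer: $2209$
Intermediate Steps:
$\left(\left(-20 - 22\right) + O{\left(-4,6 \right)}\right)^{2} = \left(\left(-20 - 22\right) - 5\right)^{2} = \left(-42 - 5\right)^{2} = \left(-47\right)^{2} = 2209$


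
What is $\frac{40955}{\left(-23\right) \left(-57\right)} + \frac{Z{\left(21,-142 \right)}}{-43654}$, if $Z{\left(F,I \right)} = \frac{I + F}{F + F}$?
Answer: $\frac{362752853}{11611964} \approx 31.24$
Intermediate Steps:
$Z{\left(F,I \right)} = \frac{F + I}{2 F}$
$\frac{40955}{\left(-23\right) \left(-57\right)} + \frac{Z{\left(21,-142 \right)}}{-43654} = \frac{40955}{\left(-23\right) \left(-57\right)} + \frac{\frac{1}{2} \cdot \frac{1}{21} \left(21 - 142\right)}{-43654} = \frac{40955}{1311} + \frac{1}{2} \cdot \frac{1}{21} \left(-121\right) \left(- \frac{1}{43654}\right) = 40955 \cdot \frac{1}{1311} - - \frac{121}{1833468} = \frac{40955}{1311} + \frac{121}{1833468} = \frac{362752853}{11611964}$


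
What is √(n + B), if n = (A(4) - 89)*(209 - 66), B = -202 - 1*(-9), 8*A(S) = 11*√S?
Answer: I*√50107/2 ≈ 111.92*I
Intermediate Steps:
A(S) = 11*√S/8 (A(S) = (11*√S)/8 = 11*√S/8)
B = -193 (B = -202 + 9 = -193)
n = -49335/4 (n = (11*√4/8 - 89)*(209 - 66) = ((11/8)*2 - 89)*143 = (11/4 - 89)*143 = -345/4*143 = -49335/4 ≈ -12334.)
√(n + B) = √(-49335/4 - 193) = √(-50107/4) = I*√50107/2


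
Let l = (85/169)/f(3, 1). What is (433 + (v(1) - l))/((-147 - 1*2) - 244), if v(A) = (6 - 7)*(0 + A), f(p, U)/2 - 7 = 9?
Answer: -2336171/2125344 ≈ -1.0992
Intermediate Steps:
f(p, U) = 32 (f(p, U) = 14 + 2*9 = 14 + 18 = 32)
l = 85/5408 (l = (85/169)/32 = (85*(1/169))*(1/32) = (85/169)*(1/32) = 85/5408 ≈ 0.015717)
v(A) = -A
(433 + (v(1) - l))/((-147 - 1*2) - 244) = (433 + (-1*1 - 1*85/5408))/((-147 - 1*2) - 244) = (433 + (-1 - 85/5408))/((-147 - 2) - 244) = (433 - 5493/5408)/(-149 - 244) = (2336171/5408)/(-393) = (2336171/5408)*(-1/393) = -2336171/2125344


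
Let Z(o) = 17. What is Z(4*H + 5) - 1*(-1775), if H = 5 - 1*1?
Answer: 1792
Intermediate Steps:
H = 4 (H = 5 - 1 = 4)
Z(4*H + 5) - 1*(-1775) = 17 - 1*(-1775) = 17 + 1775 = 1792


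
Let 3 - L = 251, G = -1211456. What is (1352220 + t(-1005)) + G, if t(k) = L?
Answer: 140516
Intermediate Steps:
L = -248 (L = 3 - 1*251 = 3 - 251 = -248)
t(k) = -248
(1352220 + t(-1005)) + G = (1352220 - 248) - 1211456 = 1351972 - 1211456 = 140516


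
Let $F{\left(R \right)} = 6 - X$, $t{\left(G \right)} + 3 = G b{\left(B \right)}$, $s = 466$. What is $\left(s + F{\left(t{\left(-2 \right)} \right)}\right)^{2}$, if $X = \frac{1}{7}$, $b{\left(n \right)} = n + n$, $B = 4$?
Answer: $\frac{10909809}{49} \approx 2.2265 \cdot 10^{5}$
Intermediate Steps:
$b{\left(n \right)} = 2 n$
$X = \frac{1}{7} \approx 0.14286$
$t{\left(G \right)} = -3 + 8 G$ ($t{\left(G \right)} = -3 + G 2 \cdot 4 = -3 + G 8 = -3 + 8 G$)
$F{\left(R \right)} = \frac{41}{7}$ ($F{\left(R \right)} = 6 - \frac{1}{7} = \frac{41}{7}$)
$\left(s + F{\left(t{\left(-2 \right)} \right)}\right)^{2} = \left(466 + \frac{41}{7}\right)^{2} = \left(\frac{3303}{7}\right)^{2} = \frac{10909809}{49}$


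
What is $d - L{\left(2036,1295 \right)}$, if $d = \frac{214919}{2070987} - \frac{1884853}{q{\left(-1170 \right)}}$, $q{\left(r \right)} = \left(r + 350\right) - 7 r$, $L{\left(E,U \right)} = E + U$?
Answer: $- \frac{54743555333771}{15263174190} \approx -3586.6$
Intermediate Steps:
$q{\left(r \right)} = 350 - 6 r$ ($q{\left(r \right)} = \left(350 + r\right) - 7 r = 350 - 6 r$)
$d = - \frac{3901922106881}{15263174190}$ ($d = \frac{214919}{2070987} - \frac{1884853}{350 - -7020} = 214919 \cdot \frac{1}{2070987} - \frac{1884853}{350 + 7020} = \frac{214919}{2070987} - \frac{1884853}{7370} = - \frac{3901922106881}{15263174190} \approx -255.64$)
$d - L{\left(2036,1295 \right)} = - \frac{3901922106881}{15263174190} - \left(2036 + 1295\right) = - \frac{3901922106881}{15263174190} - 3331 = - \frac{54743555333771}{15263174190}$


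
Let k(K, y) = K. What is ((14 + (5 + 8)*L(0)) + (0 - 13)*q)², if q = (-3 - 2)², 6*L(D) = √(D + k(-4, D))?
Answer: 870320/9 - 8086*I/3 ≈ 96702.0 - 2695.3*I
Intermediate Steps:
L(D) = √(-4 + D)/6 (L(D) = √(D - 4)/6 = √(-4 + D)/6)
q = 25 (q = (-5)² = 25)
((14 + (5 + 8)*L(0)) + (0 - 13)*q)² = ((14 + (5 + 8)*(√(-4 + 0)/6)) + (0 - 13)*25)² = ((14 + 13*(√(-4)/6)) - 13*25)² = ((14 + 13*((2*I)/6)) - 325)² = ((14 + 13*(I/3)) - 325)² = ((14 + 13*I/3) - 325)² = (-311 + 13*I/3)²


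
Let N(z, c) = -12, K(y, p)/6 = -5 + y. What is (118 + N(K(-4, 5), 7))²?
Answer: 11236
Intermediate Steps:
K(y, p) = -30 + 6*y (K(y, p) = 6*(-5 + y) = -30 + 6*y)
(118 + N(K(-4, 5), 7))² = (118 - 12)² = 106² = 11236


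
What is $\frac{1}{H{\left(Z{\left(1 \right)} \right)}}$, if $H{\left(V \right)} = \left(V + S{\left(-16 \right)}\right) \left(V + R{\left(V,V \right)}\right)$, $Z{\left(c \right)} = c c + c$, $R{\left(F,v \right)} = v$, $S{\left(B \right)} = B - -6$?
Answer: $- \frac{1}{32} \approx -0.03125$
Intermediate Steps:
$S{\left(B \right)} = 6 + B$ ($S{\left(B \right)} = B + 6 = 6 + B$)
$Z{\left(c \right)} = c + c^{2}$ ($Z{\left(c \right)} = c^{2} + c = c + c^{2}$)
$H{\left(V \right)} = 2 V \left(-10 + V\right)$ ($H{\left(V \right)} = \left(V + \left(6 - 16\right)\right) \left(V + V\right) = \left(V - 10\right) 2 V = \left(-10 + V\right) 2 V = 2 V \left(-10 + V\right)$)
$\frac{1}{H{\left(Z{\left(1 \right)} \right)}} = \frac{1}{2 \cdot 1 \left(1 + 1\right) \left(-10 + 1 \left(1 + 1\right)\right)} = \frac{1}{2 \cdot 1 \cdot 2 \left(-10 + 1 \cdot 2\right)} = \frac{1}{2 \cdot 2 \left(-10 + 2\right)} = \frac{1}{2 \cdot 2 \left(-8\right)} = \frac{1}{-32} = - \frac{1}{32}$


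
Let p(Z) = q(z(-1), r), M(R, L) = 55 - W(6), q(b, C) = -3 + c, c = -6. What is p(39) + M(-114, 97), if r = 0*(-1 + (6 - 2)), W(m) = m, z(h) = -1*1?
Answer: 40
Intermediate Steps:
z(h) = -1
r = 0 (r = 0*(-1 + 4) = 0*3 = 0)
q(b, C) = -9 (q(b, C) = -3 - 6 = -9)
M(R, L) = 49 (M(R, L) = 55 - 1*6 = 55 - 6 = 49)
p(Z) = -9
p(39) + M(-114, 97) = -9 + 49 = 40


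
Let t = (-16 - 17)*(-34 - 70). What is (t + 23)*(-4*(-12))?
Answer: 165840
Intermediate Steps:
t = 3432 (t = -33*(-104) = 3432)
(t + 23)*(-4*(-12)) = (3432 + 23)*(-4*(-12)) = 3455*48 = 165840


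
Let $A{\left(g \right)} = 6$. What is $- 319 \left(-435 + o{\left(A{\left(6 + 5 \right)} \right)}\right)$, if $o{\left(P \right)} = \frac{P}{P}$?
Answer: $138446$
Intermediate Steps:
$o{\left(P \right)} = 1$
$- 319 \left(-435 + o{\left(A{\left(6 + 5 \right)} \right)}\right) = - 319 \left(-435 + 1\right) = \left(-319\right) \left(-434\right) = 138446$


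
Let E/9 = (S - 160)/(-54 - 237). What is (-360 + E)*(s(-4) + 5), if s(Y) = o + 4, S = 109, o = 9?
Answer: -625806/97 ≈ -6451.6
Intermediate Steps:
s(Y) = 13 (s(Y) = 9 + 4 = 13)
E = 153/97 (E = 9*((109 - 160)/(-54 - 237)) = 9*(-51/(-291)) = 9*(-51*(-1/291)) = 9*(17/97) = 153/97 ≈ 1.5773)
(-360 + E)*(s(-4) + 5) = (-360 + 153/97)*(13 + 5) = -34767/97*18 = -625806/97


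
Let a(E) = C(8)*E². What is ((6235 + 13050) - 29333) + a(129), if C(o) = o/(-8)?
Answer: -26689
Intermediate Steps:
C(o) = -o/8 (C(o) = o*(-⅛) = -o/8)
a(E) = -E² (a(E) = (-⅛*8)*E² = -E²)
((6235 + 13050) - 29333) + a(129) = ((6235 + 13050) - 29333) - 1*129² = (19285 - 29333) - 1*16641 = -10048 - 16641 = -26689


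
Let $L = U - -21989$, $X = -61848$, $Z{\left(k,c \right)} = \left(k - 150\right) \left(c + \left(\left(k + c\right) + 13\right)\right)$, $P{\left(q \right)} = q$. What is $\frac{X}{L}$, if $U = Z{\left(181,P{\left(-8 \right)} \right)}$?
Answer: $- \frac{20616}{9169} \approx -2.2484$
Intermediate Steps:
$Z{\left(k,c \right)} = \left(-150 + k\right) \left(13 + k + 2 c\right)$ ($Z{\left(k,c \right)} = \left(-150 + k\right) \left(c + \left(\left(c + k\right) + 13\right)\right) = \left(-150 + k\right) \left(c + \left(13 + c + k\right)\right) = \left(-150 + k\right) \left(13 + k + 2 c\right)$)
$U = 5518$ ($U = -1950 + 181^{2} - -2400 - 24797 + 2 \left(-8\right) 181 = -1950 + 32761 + 2400 - 24797 - 2896 = 5518$)
$L = 27507$ ($L = 5518 - -21989 = 5518 + 21989 = 27507$)
$\frac{X}{L} = - \frac{61848}{27507} = \left(-61848\right) \frac{1}{27507} = - \frac{20616}{9169}$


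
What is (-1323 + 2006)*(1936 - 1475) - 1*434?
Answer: 314429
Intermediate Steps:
(-1323 + 2006)*(1936 - 1475) - 1*434 = 683*461 - 434 = 314863 - 434 = 314429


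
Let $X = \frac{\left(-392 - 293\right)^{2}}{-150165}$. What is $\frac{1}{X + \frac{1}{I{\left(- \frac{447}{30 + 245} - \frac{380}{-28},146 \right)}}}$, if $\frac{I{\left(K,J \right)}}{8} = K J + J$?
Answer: $- \frac{1368063216}{4274736965} \approx -0.32003$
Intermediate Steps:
$I{\left(K,J \right)} = 8 J + 8 J K$ ($I{\left(K,J \right)} = 8 \left(K J + J\right) = 8 \left(J K + J\right) = 8 \left(J + J K\right) = 8 J + 8 J K$)
$X = - \frac{93845}{30033}$ ($X = \left(-685\right)^{2} \left(- \frac{1}{150165}\right) = 469225 \left(- \frac{1}{150165}\right) = - \frac{93845}{30033} \approx -3.1247$)
$\frac{1}{X + \frac{1}{I{\left(- \frac{447}{30 + 245} - \frac{380}{-28},146 \right)}}} = \frac{1}{- \frac{93845}{30033} + \frac{1}{8 \cdot 146 \left(1 - \left(- \frac{95}{7} + \frac{447}{30 + 245}\right)\right)}} = \frac{1}{- \frac{93845}{30033} + \frac{1}{8 \cdot 146 \left(1 - \left(- \frac{95}{7} + \frac{447}{275}\right)\right)}} = \frac{1}{- \frac{93845}{30033} + \frac{1}{8 \cdot 146 \left(1 + \left(\left(-447\right) \frac{1}{275} + \frac{95}{7}\right)\right)}} = \frac{1}{- \frac{93845}{30033} + \frac{1}{8 \cdot 146 \left(1 + \left(- \frac{447}{275} + \frac{95}{7}\right)\right)}} = \frac{1}{- \frac{93845}{30033} + \frac{1}{8 \cdot 146 \left(1 + \frac{22996}{1925}\right)}} = \frac{1}{- \frac{93845}{30033} + \frac{1}{8 \cdot 146 \cdot \frac{24921}{1925}}} = \frac{1}{- \frac{93845}{30033} + \frac{1}{\frac{29107728}{1925}}} = \frac{1}{- \frac{93845}{30033} + \frac{1925}{29107728}} = \frac{1}{- \frac{4274736965}{1368063216}} = - \frac{1368063216}{4274736965}$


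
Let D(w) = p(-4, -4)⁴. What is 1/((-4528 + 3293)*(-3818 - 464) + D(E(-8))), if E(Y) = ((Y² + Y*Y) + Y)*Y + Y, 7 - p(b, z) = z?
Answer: 1/5302911 ≈ 1.8858e-7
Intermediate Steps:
p(b, z) = 7 - z
E(Y) = Y + Y*(Y + 2*Y²) (E(Y) = ((Y² + Y²) + Y)*Y + Y = (2*Y² + Y)*Y + Y = (Y + 2*Y²)*Y + Y = Y*(Y + 2*Y²) + Y = Y + Y*(Y + 2*Y²))
D(w) = 14641 (D(w) = (7 - 1*(-4))⁴ = (7 + 4)⁴ = 11⁴ = 14641)
1/((-4528 + 3293)*(-3818 - 464) + D(E(-8))) = 1/((-4528 + 3293)*(-3818 - 464) + 14641) = 1/(-1235*(-4282) + 14641) = 1/(5288270 + 14641) = 1/5302911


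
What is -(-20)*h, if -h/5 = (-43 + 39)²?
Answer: -1600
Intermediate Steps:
h = -80 (h = -5*(-43 + 39)² = -5*(-4)² = -5*16 = -80)
-(-20)*h = -(-20)*(-80) = -20*80 = -1600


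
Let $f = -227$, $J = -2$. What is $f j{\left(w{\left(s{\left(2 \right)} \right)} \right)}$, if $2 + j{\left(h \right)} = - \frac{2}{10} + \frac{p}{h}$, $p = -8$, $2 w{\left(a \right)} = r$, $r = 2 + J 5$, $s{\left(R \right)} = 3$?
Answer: $\frac{227}{5} \approx 45.4$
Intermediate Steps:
$r = -8$ ($r = 2 - 10 = -8$)
$w{\left(a \right)} = -4$ ($w{\left(a \right)} = \frac{1}{2} \left(-8\right) = -4$)
$j{\left(h \right)} = - \frac{11}{5} - \frac{8}{h}$ ($j{\left(h \right)} = -2 - \left(\frac{1}{5} + \frac{8}{h}\right) = - \frac{11}{5} - \frac{8}{h}$)
$f j{\left(w{\left(s{\left(2 \right)} \right)} \right)} = - 227 \left(- \frac{11}{5} - \frac{8}{-4}\right) = - 227 \left(- \frac{11}{5} - -2\right) = - 227 \left(- \frac{11}{5} + 2\right) = \left(-227\right) \left(- \frac{1}{5}\right) = \frac{227}{5}$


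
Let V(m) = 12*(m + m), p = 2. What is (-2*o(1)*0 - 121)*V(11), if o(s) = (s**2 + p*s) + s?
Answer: -31944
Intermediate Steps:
o(s) = s**2 + 3*s (o(s) = (s**2 + 2*s) + s = s**2 + 3*s)
V(m) = 24*m (V(m) = 12*(2*m) = 24*m)
(-2*o(1)*0 - 121)*V(11) = (-2*(3 + 1)*0 - 121)*(24*11) = (-2*4*0 - 121)*264 = (-8*0 - 121)*264 = (0 - 121)*264 = -121*264 = -31944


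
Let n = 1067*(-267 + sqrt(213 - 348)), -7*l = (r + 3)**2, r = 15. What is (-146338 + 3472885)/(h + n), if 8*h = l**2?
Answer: -252586750665613/21652464990304 - 2840723661083*I*sqrt(15)/21652464990304 ≈ -11.665 - 0.50812*I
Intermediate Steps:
l = -324/7 (l = -(15 + 3)**2/7 = -1/7*18**2 = -1/7*324 = -324/7 ≈ -46.286)
h = 13122/49 (h = (-324/7)**2/8 = (1/8)*(104976/49) = 13122/49 ≈ 267.80)
n = -284889 + 3201*I*sqrt(15) (n = 1067*(-267 + sqrt(-135)) = 1067*(-267 + 3*I*sqrt(15)) = -284889 + 3201*I*sqrt(15) ≈ -2.8489e+5 + 12397.0*I)
(-146338 + 3472885)/(h + n) = (-146338 + 3472885)/(13122/49 + (-284889 + 3201*I*sqrt(15))) = 3326547/(-13946439/49 + 3201*I*sqrt(15))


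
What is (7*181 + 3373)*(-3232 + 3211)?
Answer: -97440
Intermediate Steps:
(7*181 + 3373)*(-3232 + 3211) = (1267 + 3373)*(-21) = 4640*(-21) = -97440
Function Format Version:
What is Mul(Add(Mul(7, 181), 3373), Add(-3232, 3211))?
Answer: -97440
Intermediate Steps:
Mul(Add(Mul(7, 181), 3373), Add(-3232, 3211)) = Mul(Add(1267, 3373), -21) = Mul(4640, -21) = -97440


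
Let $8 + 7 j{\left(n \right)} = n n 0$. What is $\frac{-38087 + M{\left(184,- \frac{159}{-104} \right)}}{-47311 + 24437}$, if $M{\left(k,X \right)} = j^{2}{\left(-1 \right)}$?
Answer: $\frac{1866199}{1120826} \approx 1.665$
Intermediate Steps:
$j{\left(n \right)} = - \frac{8}{7}$ ($j{\left(n \right)} = - \frac{8}{7} + \frac{n n 0}{7} = - \frac{8}{7} + \frac{n^{2} \cdot 0}{7} = - \frac{8}{7} + \frac{1}{7} \cdot 0 = - \frac{8}{7} + 0 = - \frac{8}{7}$)
$M{\left(k,X \right)} = \frac{64}{49}$ ($M{\left(k,X \right)} = \left(- \frac{8}{7}\right)^{2} = \frac{64}{49}$)
$\frac{-38087 + M{\left(184,- \frac{159}{-104} \right)}}{-47311 + 24437} = \frac{-38087 + \frac{64}{49}}{-47311 + 24437} = - \frac{1866199}{49 \left(-22874\right)} = \left(- \frac{1866199}{49}\right) \left(- \frac{1}{22874}\right) = \frac{1866199}{1120826}$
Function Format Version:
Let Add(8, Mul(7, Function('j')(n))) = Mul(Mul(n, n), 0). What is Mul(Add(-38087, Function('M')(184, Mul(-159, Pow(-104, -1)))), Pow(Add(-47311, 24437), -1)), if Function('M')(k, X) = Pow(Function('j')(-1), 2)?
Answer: Rational(1866199, 1120826) ≈ 1.6650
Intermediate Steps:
Function('j')(n) = Rational(-8, 7) (Function('j')(n) = Add(Rational(-8, 7), Mul(Rational(1, 7), Mul(Mul(n, n), 0))) = Add(Rational(-8, 7), Mul(Rational(1, 7), Mul(Pow(n, 2), 0))) = Add(Rational(-8, 7), Mul(Rational(1, 7), 0)) = Add(Rational(-8, 7), 0) = Rational(-8, 7))
Function('M')(k, X) = Rational(64, 49) (Function('M')(k, X) = Pow(Rational(-8, 7), 2) = Rational(64, 49))
Mul(Add(-38087, Function('M')(184, Mul(-159, Pow(-104, -1)))), Pow(Add(-47311, 24437), -1)) = Mul(Add(-38087, Rational(64, 49)), Pow(Add(-47311, 24437), -1)) = Mul(Rational(-1866199, 49), Pow(-22874, -1)) = Mul(Rational(-1866199, 49), Rational(-1, 22874)) = Rational(1866199, 1120826)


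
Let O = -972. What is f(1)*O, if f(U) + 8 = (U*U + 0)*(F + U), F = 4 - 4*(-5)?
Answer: -16524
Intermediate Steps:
F = 24 (F = 4 + 20 = 24)
f(U) = -8 + U**2*(24 + U) (f(U) = -8 + (U*U + 0)*(24 + U) = -8 + (U**2 + 0)*(24 + U) = -8 + U**2*(24 + U))
f(1)*O = (-8 + 1**3 + 24*1**2)*(-972) = (-8 + 1 + 24*1)*(-972) = (-8 + 1 + 24)*(-972) = 17*(-972) = -16524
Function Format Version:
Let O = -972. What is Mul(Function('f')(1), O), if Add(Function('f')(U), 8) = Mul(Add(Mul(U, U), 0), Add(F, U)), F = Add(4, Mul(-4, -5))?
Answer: -16524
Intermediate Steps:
F = 24 (F = Add(4, 20) = 24)
Function('f')(U) = Add(-8, Mul(Pow(U, 2), Add(24, U))) (Function('f')(U) = Add(-8, Mul(Add(Mul(U, U), 0), Add(24, U))) = Add(-8, Mul(Add(Pow(U, 2), 0), Add(24, U))) = Add(-8, Mul(Pow(U, 2), Add(24, U))))
Mul(Function('f')(1), O) = Mul(Add(-8, Pow(1, 3), Mul(24, Pow(1, 2))), -972) = Mul(Add(-8, 1, Mul(24, 1)), -972) = Mul(Add(-8, 1, 24), -972) = Mul(17, -972) = -16524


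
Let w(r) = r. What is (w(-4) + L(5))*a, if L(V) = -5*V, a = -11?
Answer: 319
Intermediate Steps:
(w(-4) + L(5))*a = (-4 - 5*5)*(-11) = (-4 - 25)*(-11) = -29*(-11) = 319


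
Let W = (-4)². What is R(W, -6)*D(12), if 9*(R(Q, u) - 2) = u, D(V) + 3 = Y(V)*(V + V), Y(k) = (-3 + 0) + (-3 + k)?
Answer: 188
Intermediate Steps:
Y(k) = -6 + k (Y(k) = -3 + (-3 + k) = -6 + k)
W = 16
D(V) = -3 + 2*V*(-6 + V) (D(V) = -3 + (-6 + V)*(V + V) = -3 + (-6 + V)*(2*V) = -3 + 2*V*(-6 + V))
R(Q, u) = 2 + u/9
R(W, -6)*D(12) = (2 + (⅑)*(-6))*(-3 + 2*12*(-6 + 12)) = (2 - ⅔)*(-3 + 2*12*6) = 4*(-3 + 144)/3 = (4/3)*141 = 188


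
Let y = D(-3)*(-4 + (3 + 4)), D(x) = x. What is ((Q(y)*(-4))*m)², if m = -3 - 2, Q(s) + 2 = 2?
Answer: 0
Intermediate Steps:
y = -9 (y = -3*(-4 + (3 + 4)) = -3*(-4 + 7) = -3*3 = -9)
Q(s) = 0 (Q(s) = -2 + 2 = 0)
m = -5
((Q(y)*(-4))*m)² = ((0*(-4))*(-5))² = (0*(-5))² = 0² = 0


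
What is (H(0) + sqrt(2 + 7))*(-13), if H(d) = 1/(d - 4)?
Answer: -143/4 ≈ -35.750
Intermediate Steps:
H(d) = 1/(-4 + d)
(H(0) + sqrt(2 + 7))*(-13) = (1/(-4 + 0) + sqrt(2 + 7))*(-13) = (1/(-4) + sqrt(9))*(-13) = (-1/4 + 3)*(-13) = (11/4)*(-13) = -143/4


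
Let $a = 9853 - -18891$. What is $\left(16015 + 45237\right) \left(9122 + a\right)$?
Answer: $2319368232$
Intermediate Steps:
$a = 28744$ ($a = 9853 + 18891 = 28744$)
$\left(16015 + 45237\right) \left(9122 + a\right) = \left(16015 + 45237\right) \left(9122 + 28744\right) = 61252 \cdot 37866 = 2319368232$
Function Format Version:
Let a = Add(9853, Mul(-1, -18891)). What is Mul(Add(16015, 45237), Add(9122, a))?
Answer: 2319368232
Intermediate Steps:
a = 28744 (a = Add(9853, 18891) = 28744)
Mul(Add(16015, 45237), Add(9122, a)) = Mul(Add(16015, 45237), Add(9122, 28744)) = Mul(61252, 37866) = 2319368232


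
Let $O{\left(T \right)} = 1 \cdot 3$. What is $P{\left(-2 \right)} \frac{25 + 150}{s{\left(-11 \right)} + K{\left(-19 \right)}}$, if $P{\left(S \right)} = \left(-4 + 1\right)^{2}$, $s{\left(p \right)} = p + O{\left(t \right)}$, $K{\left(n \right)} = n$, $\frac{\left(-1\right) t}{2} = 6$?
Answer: $- \frac{175}{3} \approx -58.333$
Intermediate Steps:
$t = -12$ ($t = \left(-2\right) 6 = -12$)
$O{\left(T \right)} = 3$
$s{\left(p \right)} = 3 + p$ ($s{\left(p \right)} = p + 3 = 3 + p$)
$P{\left(S \right)} = 9$ ($P{\left(S \right)} = \left(-3\right)^{2} = 9$)
$P{\left(-2 \right)} \frac{25 + 150}{s{\left(-11 \right)} + K{\left(-19 \right)}} = 9 \frac{25 + 150}{\left(3 - 11\right) - 19} = 9 \frac{175}{-8 - 19} = 9 \frac{175}{-27} = 9 \cdot 175 \left(- \frac{1}{27}\right) = 9 \left(- \frac{175}{27}\right) = - \frac{175}{3}$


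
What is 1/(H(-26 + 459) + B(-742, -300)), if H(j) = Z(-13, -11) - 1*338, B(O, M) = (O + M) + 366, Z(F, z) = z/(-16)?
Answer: -16/16213 ≈ -0.00098686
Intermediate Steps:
Z(F, z) = -z/16 (Z(F, z) = z*(-1/16) = -z/16)
B(O, M) = 366 + M + O (B(O, M) = (M + O) + 366 = 366 + M + O)
H(j) = -5397/16 (H(j) = -1/16*(-11) - 1*338 = 11/16 - 338 = -5397/16)
1/(H(-26 + 459) + B(-742, -300)) = 1/(-5397/16 + (366 - 300 - 742)) = 1/(-5397/16 - 676) = 1/(-16213/16) = -16/16213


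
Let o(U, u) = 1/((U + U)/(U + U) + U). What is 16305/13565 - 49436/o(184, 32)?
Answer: -24812172319/2713 ≈ -9.1457e+6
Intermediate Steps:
o(U, u) = 1/(1 + U) (o(U, u) = 1/((2*U)/((2*U)) + U) = 1/((2*U)*(1/(2*U)) + U) = 1/(1 + U))
16305/13565 - 49436/o(184, 32) = 16305/13565 - 49436/(1/(1 + 184)) = 16305*(1/13565) - 49436/(1/185) = 3261/2713 - 49436/1/185 = 3261/2713 - 49436*185 = 3261/2713 - 9145660 = -24812172319/2713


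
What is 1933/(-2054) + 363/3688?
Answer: -3191651/3787576 ≈ -0.84266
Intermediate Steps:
1933/(-2054) + 363/3688 = 1933*(-1/2054) + 363*(1/3688) = -1933/2054 + 363/3688 = -3191651/3787576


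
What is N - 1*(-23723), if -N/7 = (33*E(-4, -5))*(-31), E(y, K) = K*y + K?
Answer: 131138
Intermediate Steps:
E(y, K) = K + K*y
N = 107415 (N = -7*33*(-5*(1 - 4))*(-31) = -7*33*(-5*(-3))*(-31) = -7*33*15*(-31) = -3465*(-31) = -7*(-15345) = 107415)
N - 1*(-23723) = 107415 - 1*(-23723) = 107415 + 23723 = 131138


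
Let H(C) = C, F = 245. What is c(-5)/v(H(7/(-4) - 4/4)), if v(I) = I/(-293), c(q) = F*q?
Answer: -1435700/11 ≈ -1.3052e+5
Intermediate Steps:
c(q) = 245*q
v(I) = -I/293 (v(I) = I*(-1/293) = -I/293)
c(-5)/v(H(7/(-4) - 4/4)) = (245*(-5))/((-(7/(-4) - 4/4)/293)) = -1225*(-293/(7*(-¼) - 4*¼)) = -1225*(-293/(-7/4 - 1)) = -1225/((-1/293*(-11/4))) = -1225/11/1172 = -1225*1172/11 = -1435700/11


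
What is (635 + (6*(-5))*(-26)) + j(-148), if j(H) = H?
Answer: 1267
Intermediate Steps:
(635 + (6*(-5))*(-26)) + j(-148) = (635 + (6*(-5))*(-26)) - 148 = (635 - 30*(-26)) - 148 = (635 + 780) - 148 = 1415 - 148 = 1267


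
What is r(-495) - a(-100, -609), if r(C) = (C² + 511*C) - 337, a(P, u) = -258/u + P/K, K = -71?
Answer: -119034547/14413 ≈ -8258.8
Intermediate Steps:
a(P, u) = -258/u - P/71 (a(P, u) = -258/u + P/(-71) = -258/u + P*(-1/71) = -258/u - P/71)
r(C) = -337 + C² + 511*C
r(-495) - a(-100, -609) = (-337 + (-495)² + 511*(-495)) - (-258/(-609) - 1/71*(-100)) = (-337 + 245025 - 252945) - (-258*(-1/609) + 100/71) = -8257 - (86/203 + 100/71) = -8257 - 1*26406/14413 = -8257 - 26406/14413 = -119034547/14413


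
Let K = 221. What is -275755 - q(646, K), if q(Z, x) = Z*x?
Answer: -418521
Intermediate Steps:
-275755 - q(646, K) = -275755 - 646*221 = -275755 - 1*142766 = -275755 - 142766 = -418521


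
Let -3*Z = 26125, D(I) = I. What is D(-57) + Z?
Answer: -26296/3 ≈ -8765.3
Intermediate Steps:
Z = -26125/3 (Z = -⅓*26125 = -26125/3 ≈ -8708.3)
D(-57) + Z = -57 - 26125/3 = -26296/3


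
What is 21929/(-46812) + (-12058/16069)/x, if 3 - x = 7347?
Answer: -107803873777/230179940568 ≈ -0.46835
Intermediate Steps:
x = -7344 (x = 3 - 1*7347 = 3 - 7347 = -7344)
21929/(-46812) + (-12058/16069)/x = 21929/(-46812) - 12058/16069/(-7344) = 21929*(-1/46812) - 12058*1/16069*(-1/7344) = -21929/46812 - 12058/16069*(-1/7344) = -21929/46812 + 6029/59005368 = -107803873777/230179940568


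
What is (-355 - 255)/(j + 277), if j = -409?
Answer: 305/66 ≈ 4.6212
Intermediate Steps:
(-355 - 255)/(j + 277) = (-355 - 255)/(-409 + 277) = -610/(-132) = -610*(-1/132) = 305/66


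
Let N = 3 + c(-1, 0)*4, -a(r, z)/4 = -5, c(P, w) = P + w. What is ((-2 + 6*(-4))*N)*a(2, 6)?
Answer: 520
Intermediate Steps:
a(r, z) = 20 (a(r, z) = -4*(-5) = 20)
N = -1 (N = 3 + (-1 + 0)*4 = 3 - 1*4 = 3 - 4 = -1)
((-2 + 6*(-4))*N)*a(2, 6) = ((-2 + 6*(-4))*(-1))*20 = ((-2 - 24)*(-1))*20 = -26*(-1)*20 = 26*20 = 520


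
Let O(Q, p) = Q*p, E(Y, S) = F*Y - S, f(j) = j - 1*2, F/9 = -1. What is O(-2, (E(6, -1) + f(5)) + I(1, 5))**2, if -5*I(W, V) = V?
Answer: 10404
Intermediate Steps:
I(W, V) = -V/5
F = -9 (F = 9*(-1) = -9)
f(j) = -2 + j (f(j) = j - 2 = -2 + j)
E(Y, S) = -S - 9*Y (E(Y, S) = -9*Y - S = -S - 9*Y)
O(-2, (E(6, -1) + f(5)) + I(1, 5))**2 = (-2*(((-1*(-1) - 9*6) + (-2 + 5)) - 1/5*5))**2 = (-2*(((1 - 54) + 3) - 1))**2 = (-2*((-53 + 3) - 1))**2 = (-2*(-50 - 1))**2 = (-2*(-51))**2 = 102**2 = 10404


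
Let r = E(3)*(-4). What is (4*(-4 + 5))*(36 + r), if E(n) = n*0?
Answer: 144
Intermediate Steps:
E(n) = 0
r = 0 (r = 0*(-4) = 0)
(4*(-4 + 5))*(36 + r) = (4*(-4 + 5))*(36 + 0) = (4*1)*36 = 4*36 = 144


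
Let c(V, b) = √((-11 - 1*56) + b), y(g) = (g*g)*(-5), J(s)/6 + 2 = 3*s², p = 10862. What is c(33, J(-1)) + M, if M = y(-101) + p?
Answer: -40143 + I*√61 ≈ -40143.0 + 7.8102*I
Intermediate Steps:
J(s) = -12 + 18*s² (J(s) = -12 + 6*(3*s²) = -12 + 18*s²)
y(g) = -5*g² (y(g) = g²*(-5) = -5*g²)
M = -40143 (M = -5*(-101)² + 10862 = -5*10201 + 10862 = -51005 + 10862 = -40143)
c(V, b) = √(-67 + b) (c(V, b) = √((-11 - 56) + b) = √(-67 + b))
c(33, J(-1)) + M = √(-67 + (-12 + 18*(-1)²)) - 40143 = √(-67 + (-12 + 18*1)) - 40143 = √(-67 + (-12 + 18)) - 40143 = √(-67 + 6) - 40143 = √(-61) - 40143 = I*√61 - 40143 = -40143 + I*√61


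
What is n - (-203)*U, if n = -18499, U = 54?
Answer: -7537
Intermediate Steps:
n - (-203)*U = -18499 - (-203)*54 = -18499 - 1*(-10962) = -18499 + 10962 = -7537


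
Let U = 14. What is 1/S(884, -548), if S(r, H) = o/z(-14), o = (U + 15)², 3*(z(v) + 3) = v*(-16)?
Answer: 215/2523 ≈ 0.085216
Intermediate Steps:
z(v) = -3 - 16*v/3 (z(v) = -3 + (v*(-16))/3 = -3 + (-16*v)/3 = -3 - 16*v/3)
o = 841 (o = (14 + 15)² = 29² = 841)
S(r, H) = 2523/215 (S(r, H) = 841/(-3 - 16/3*(-14)) = 841/(-3 + 224/3) = 841/(215/3) = 841*(3/215) = 2523/215)
1/S(884, -548) = 1/(2523/215) = 215/2523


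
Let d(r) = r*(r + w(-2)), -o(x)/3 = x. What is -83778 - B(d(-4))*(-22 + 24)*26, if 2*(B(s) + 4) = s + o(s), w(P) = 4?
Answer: -83570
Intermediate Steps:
o(x) = -3*x
d(r) = r*(4 + r) (d(r) = r*(r + 4) = r*(4 + r))
B(s) = -4 - s (B(s) = -4 + (s - 3*s)/2 = -4 + (-2*s)/2 = -4 - s)
-83778 - B(d(-4))*(-22 + 24)*26 = -83778 - (-4 - (-4)*(4 - 4))*(-22 + 24)*26 = -83778 - (-4 - (-4)*0)*2*26 = -83778 - (-4 - 1*0)*2*26 = -83778 - (-4 + 0)*2*26 = -83778 - (-4*2)*26 = -83778 - (-8)*26 = -83778 - 1*(-208) = -83778 + 208 = -83570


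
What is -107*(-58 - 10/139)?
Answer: 863704/139 ≈ 6213.7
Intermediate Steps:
-107*(-58 - 10/139) = -107*(-8072/139) = 863704/139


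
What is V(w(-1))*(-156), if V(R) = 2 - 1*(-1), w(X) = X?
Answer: -468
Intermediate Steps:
V(R) = 3 (V(R) = 2 + 1 = 3)
V(w(-1))*(-156) = 3*(-156) = -468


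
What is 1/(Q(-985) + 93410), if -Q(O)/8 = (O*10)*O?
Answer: -1/77524590 ≈ -1.2899e-8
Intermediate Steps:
Q(O) = -80*O² (Q(O) = -8*O*10*O = -8*10*O*O = -80*O²)
1/(Q(-985) + 93410) = 1/(-80*(-985)² + 93410) = 1/(-80*970225 + 93410) = 1/(-77618000 + 93410) = 1/(-77524590) = -1/77524590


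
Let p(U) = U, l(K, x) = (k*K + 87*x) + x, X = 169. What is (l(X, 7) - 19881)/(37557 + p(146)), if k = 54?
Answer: -10139/37703 ≈ -0.26892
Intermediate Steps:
l(K, x) = 54*K + 88*x (l(K, x) = (54*K + 87*x) + x = 54*K + 88*x)
(l(X, 7) - 19881)/(37557 + p(146)) = ((54*169 + 88*7) - 19881)/(37557 + 146) = ((9126 + 616) - 19881)/37703 = (9742 - 19881)*(1/37703) = -10139*1/37703 = -10139/37703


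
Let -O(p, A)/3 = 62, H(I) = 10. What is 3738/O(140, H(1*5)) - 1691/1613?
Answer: -1057320/50003 ≈ -21.145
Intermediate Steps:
O(p, A) = -186 (O(p, A) = -3*62 = -186)
3738/O(140, H(1*5)) - 1691/1613 = 3738/(-186) - 1691/1613 = 3738*(-1/186) - 1691*1/1613 = -623/31 - 1691/1613 = -1057320/50003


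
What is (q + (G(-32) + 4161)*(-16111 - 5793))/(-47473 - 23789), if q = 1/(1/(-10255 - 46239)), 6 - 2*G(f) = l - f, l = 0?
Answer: 15152381/11877 ≈ 1275.8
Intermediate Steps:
G(f) = 3 + f/2 (G(f) = 3 - (0 - f)/2 = 3 - (-1)*f/2 = 3 + f/2)
q = -56494 (q = 1/(1/(-56494)) = 1/(-1/56494) = -56494)
(q + (G(-32) + 4161)*(-16111 - 5793))/(-47473 - 23789) = (-56494 + ((3 + (½)*(-32)) + 4161)*(-16111 - 5793))/(-47473 - 23789) = (-56494 + ((3 - 16) + 4161)*(-21904))/(-71262) = (-56494 + (-13 + 4161)*(-21904))*(-1/71262) = (-56494 + 4148*(-21904))*(-1/71262) = (-56494 - 90857792)*(-1/71262) = -90914286*(-1/71262) = 15152381/11877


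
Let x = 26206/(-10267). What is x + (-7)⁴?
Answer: 24624861/10267 ≈ 2398.4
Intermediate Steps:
x = -26206/10267 (x = 26206*(-1/10267) = -26206/10267 ≈ -2.5524)
x + (-7)⁴ = -26206/10267 + (-7)⁴ = -26206/10267 + 2401 = 24624861/10267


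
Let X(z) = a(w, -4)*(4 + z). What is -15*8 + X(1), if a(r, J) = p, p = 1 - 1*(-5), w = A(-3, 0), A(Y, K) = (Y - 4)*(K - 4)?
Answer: -90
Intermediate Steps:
A(Y, K) = (-4 + K)*(-4 + Y) (A(Y, K) = (-4 + Y)*(-4 + K) = (-4 + K)*(-4 + Y))
w = 28 (w = 16 - 4*0 - 4*(-3) + 0*(-3) = 16 + 0 + 12 + 0 = 28)
p = 6 (p = 1 + 5 = 6)
a(r, J) = 6
X(z) = 24 + 6*z (X(z) = 6*(4 + z) = 24 + 6*z)
-15*8 + X(1) = -15*8 + (24 + 6*1) = -120 + (24 + 6) = -120 + 30 = -90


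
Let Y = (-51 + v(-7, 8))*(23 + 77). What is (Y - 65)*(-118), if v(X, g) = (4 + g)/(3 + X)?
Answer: 644870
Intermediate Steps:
v(X, g) = (4 + g)/(3 + X)
Y = -5400 (Y = (-51 + (4 + 8)/(3 - 7))*(23 + 77) = (-51 + 12/(-4))*100 = (-51 - ¼*12)*100 = (-51 - 3)*100 = -54*100 = -5400)
(Y - 65)*(-118) = (-5400 - 65)*(-118) = -5465*(-118) = 644870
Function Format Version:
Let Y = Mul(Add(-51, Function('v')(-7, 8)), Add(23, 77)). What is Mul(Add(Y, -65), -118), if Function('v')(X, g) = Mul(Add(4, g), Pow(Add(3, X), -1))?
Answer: 644870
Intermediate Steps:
Function('v')(X, g) = Mul(Pow(Add(3, X), -1), Add(4, g))
Y = -5400 (Y = Mul(Add(-51, Mul(Pow(Add(3, -7), -1), Add(4, 8))), Add(23, 77)) = Mul(Add(-51, Mul(Pow(-4, -1), 12)), 100) = Mul(Add(-51, Mul(Rational(-1, 4), 12)), 100) = Mul(Add(-51, -3), 100) = Mul(-54, 100) = -5400)
Mul(Add(Y, -65), -118) = Mul(Add(-5400, -65), -118) = Mul(-5465, -118) = 644870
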